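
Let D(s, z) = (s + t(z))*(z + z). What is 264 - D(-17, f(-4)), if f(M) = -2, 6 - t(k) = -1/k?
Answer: 218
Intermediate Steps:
t(k) = 6 + 1/k (t(k) = 6 - (-1)/k = 6 + 1/k)
D(s, z) = 2*z*(6 + s + 1/z) (D(s, z) = (s + (6 + 1/z))*(z + z) = (6 + s + 1/z)*(2*z) = 2*z*(6 + s + 1/z))
264 - D(-17, f(-4)) = 264 - (2 + 12*(-2) + 2*(-17)*(-2)) = 264 - (2 - 24 + 68) = 264 - 1*46 = 264 - 46 = 218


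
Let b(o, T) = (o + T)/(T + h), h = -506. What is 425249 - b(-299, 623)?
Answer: 5528201/13 ≈ 4.2525e+5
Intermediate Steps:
b(o, T) = (T + o)/(-506 + T) (b(o, T) = (o + T)/(T - 506) = (T + o)/(-506 + T))
425249 - b(-299, 623) = 425249 - (623 - 299)/(-506 + 623) = 425249 - 324/117 = 425249 - 1*36/13 = 425249 - 36/13 = 5528201/13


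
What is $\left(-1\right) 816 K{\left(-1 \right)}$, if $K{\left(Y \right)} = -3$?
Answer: $2448$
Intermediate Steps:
$\left(-1\right) 816 K{\left(-1 \right)} = \left(-1\right) 816 \left(-3\right) = \left(-816\right) \left(-3\right) = 2448$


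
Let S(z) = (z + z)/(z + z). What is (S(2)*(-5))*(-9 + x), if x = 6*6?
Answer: -135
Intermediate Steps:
x = 36
S(z) = 1 (S(z) = (2*z)/((2*z)) = (2*z)*(1/(2*z)) = 1)
(S(2)*(-5))*(-9 + x) = (1*(-5))*(-9 + 36) = -5*27 = -135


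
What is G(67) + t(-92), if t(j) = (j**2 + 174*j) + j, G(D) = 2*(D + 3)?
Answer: -7496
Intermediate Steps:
G(D) = 6 + 2*D (G(D) = 2*(3 + D) = 6 + 2*D)
t(j) = j**2 + 175*j
G(67) + t(-92) = (6 + 2*67) - 92*(175 - 92) = (6 + 134) - 92*83 = 140 - 7636 = -7496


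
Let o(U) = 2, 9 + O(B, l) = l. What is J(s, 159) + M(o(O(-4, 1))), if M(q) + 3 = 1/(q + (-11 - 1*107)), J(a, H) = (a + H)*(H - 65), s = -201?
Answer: -458317/116 ≈ -3951.0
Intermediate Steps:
O(B, l) = -9 + l
J(a, H) = (-65 + H)*(H + a) (J(a, H) = (H + a)*(-65 + H) = (-65 + H)*(H + a))
M(q) = -3 + 1/(-118 + q) (M(q) = -3 + 1/(q + (-11 - 1*107)) = -3 + 1/(q + (-11 - 107)) = -3 + 1/(q - 118) = -3 + 1/(-118 + q))
J(s, 159) + M(o(O(-4, 1))) = (159² - 65*159 - 65*(-201) + 159*(-201)) + (355 - 3*2)/(-118 + 2) = (25281 - 10335 + 13065 - 31959) + (355 - 6)/(-116) = -3948 - 1/116*349 = -3948 - 349/116 = -458317/116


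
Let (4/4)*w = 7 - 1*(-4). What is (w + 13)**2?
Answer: 576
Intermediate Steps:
w = 11 (w = 7 - 1*(-4) = 7 + 4 = 11)
(w + 13)**2 = (11 + 13)**2 = 24**2 = 576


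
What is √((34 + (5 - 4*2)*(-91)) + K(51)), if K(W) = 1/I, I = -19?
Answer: 54*√38/19 ≈ 17.520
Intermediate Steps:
K(W) = -1/19 (K(W) = 1/(-19) = -1/19)
√((34 + (5 - 4*2)*(-91)) + K(51)) = √((34 + (5 - 4*2)*(-91)) - 1/19) = √((34 + (5 - 8)*(-91)) - 1/19) = √((34 - 3*(-91)) - 1/19) = √((34 + 273) - 1/19) = √(307 - 1/19) = √(5832/19) = 54*√38/19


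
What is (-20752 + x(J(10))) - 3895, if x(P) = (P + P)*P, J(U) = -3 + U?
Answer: -24549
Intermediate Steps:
x(P) = 2*P² (x(P) = (2*P)*P = 2*P²)
(-20752 + x(J(10))) - 3895 = (-20752 + 2*(-3 + 10)²) - 3895 = (-20752 + 2*7²) - 3895 = (-20752 + 2*49) - 3895 = (-20752 + 98) - 3895 = -20654 - 3895 = -24549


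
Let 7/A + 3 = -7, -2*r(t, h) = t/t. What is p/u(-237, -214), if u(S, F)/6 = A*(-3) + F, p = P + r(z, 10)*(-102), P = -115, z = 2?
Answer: 320/6357 ≈ 0.050338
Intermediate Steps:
r(t, h) = -1/2 (r(t, h) = -t/(2*t) = -1/2*1 = -1/2)
A = -7/10 (A = 7/(-3 - 7) = 7/(-10) = 7*(-1/10) = -7/10 ≈ -0.70000)
p = -64 (p = -115 - 1/2*(-102) = -115 + 51 = -64)
u(S, F) = 63/5 + 6*F (u(S, F) = 6*(-7/10*(-3) + F) = 6*(21/10 + F) = 63/5 + 6*F)
p/u(-237, -214) = -64/(63/5 + 6*(-214)) = -64/(63/5 - 1284) = -64/(-6357/5) = -64*(-5/6357) = 320/6357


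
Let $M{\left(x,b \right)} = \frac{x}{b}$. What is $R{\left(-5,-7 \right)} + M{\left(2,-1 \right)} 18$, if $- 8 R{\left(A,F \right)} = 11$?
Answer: $- \frac{299}{8} \approx -37.375$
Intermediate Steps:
$R{\left(A,F \right)} = - \frac{11}{8}$ ($R{\left(A,F \right)} = \left(- \frac{1}{8}\right) 11 = - \frac{11}{8}$)
$R{\left(-5,-7 \right)} + M{\left(2,-1 \right)} 18 = - \frac{11}{8} + \frac{2}{-1} \cdot 18 = - \frac{11}{8} + 2 \left(-1\right) 18 = - \frac{11}{8} - 36 = - \frac{299}{8}$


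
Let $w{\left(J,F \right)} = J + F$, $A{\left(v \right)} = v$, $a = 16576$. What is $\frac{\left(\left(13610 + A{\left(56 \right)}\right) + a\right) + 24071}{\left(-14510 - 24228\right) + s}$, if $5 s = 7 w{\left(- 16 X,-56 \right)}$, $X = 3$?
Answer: $- \frac{38795}{27774} \approx -1.3968$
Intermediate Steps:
$w{\left(J,F \right)} = F + J$
$s = - \frac{728}{5}$ ($s = \frac{7 \left(-56 - 48\right)}{5} = \frac{7 \left(-104\right)}{5} = \frac{1}{5} \left(-728\right) = - \frac{728}{5} \approx -145.6$)
$\frac{\left(\left(13610 + A{\left(56 \right)}\right) + a\right) + 24071}{\left(-14510 - 24228\right) + s} = \frac{\left(\left(13610 + 56\right) + 16576\right) + 24071}{\left(-14510 - 24228\right) - \frac{728}{5}} = \frac{\left(13666 + 16576\right) + 24071}{-38738 - \frac{728}{5}} = \frac{30242 + 24071}{- \frac{194418}{5}} = 54313 \left(- \frac{5}{194418}\right) = - \frac{38795}{27774}$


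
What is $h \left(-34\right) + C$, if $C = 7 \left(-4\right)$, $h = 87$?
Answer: $-2986$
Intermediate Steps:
$C = -28$
$h \left(-34\right) + C = 87 \left(-34\right) - 28 = -2958 - 28 = -2986$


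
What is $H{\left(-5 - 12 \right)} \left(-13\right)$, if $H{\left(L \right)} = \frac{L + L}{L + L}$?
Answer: $-13$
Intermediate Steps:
$H{\left(L \right)} = 1$ ($H{\left(L \right)} = \frac{2 L}{2 L} = 2 L \frac{1}{2 L} = 1$)
$H{\left(-5 - 12 \right)} \left(-13\right) = 1 \left(-13\right) = -13$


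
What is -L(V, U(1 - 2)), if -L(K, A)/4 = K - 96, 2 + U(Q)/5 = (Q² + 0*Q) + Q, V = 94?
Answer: -8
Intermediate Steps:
U(Q) = -10 + 5*Q + 5*Q² (U(Q) = -10 + 5*((Q² + 0*Q) + Q) = -10 + 5*((Q² + 0) + Q) = -10 + 5*(Q² + Q) = -10 + 5*(Q + Q²) = -10 + (5*Q + 5*Q²) = -10 + 5*Q + 5*Q²)
L(K, A) = 384 - 4*K (L(K, A) = -4*(K - 96) = -4*(-96 + K) = 384 - 4*K)
-L(V, U(1 - 2)) = -(384 - 4*94) = -(384 - 376) = -1*8 = -8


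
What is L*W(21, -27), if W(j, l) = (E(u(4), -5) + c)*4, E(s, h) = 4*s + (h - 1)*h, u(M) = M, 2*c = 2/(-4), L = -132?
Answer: -24156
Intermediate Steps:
c = -¼ (c = (2/(-4))/2 = (2*(-¼))/2 = (½)*(-½) = -¼ ≈ -0.25000)
E(s, h) = 4*s + h*(-1 + h) (E(s, h) = 4*s + (-1 + h)*h = 4*s + h*(-1 + h))
W(j, l) = 183 (W(j, l) = (((-5)² - 1*(-5) + 4*4) - ¼)*4 = ((25 + 5 + 16) - ¼)*4 = (46 - ¼)*4 = (183/4)*4 = 183)
L*W(21, -27) = -132*183 = -24156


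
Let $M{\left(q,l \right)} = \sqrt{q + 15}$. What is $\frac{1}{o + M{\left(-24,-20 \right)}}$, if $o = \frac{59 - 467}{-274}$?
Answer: $\frac{9316}{70179} - \frac{18769 i}{70179} \approx 0.13275 - 0.26744 i$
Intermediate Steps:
$M{\left(q,l \right)} = \sqrt{15 + q}$
$o = \frac{204}{137}$ ($o = \left(-408\right) \left(- \frac{1}{274}\right) = \frac{204}{137} \approx 1.4891$)
$\frac{1}{o + M{\left(-24,-20 \right)}} = \frac{1}{\frac{204}{137} + \sqrt{15 - 24}} = \frac{1}{\frac{204}{137} + \sqrt{-9}} = \frac{1}{\frac{204}{137} + 3 i} = \frac{18769 \left(\frac{204}{137} - 3 i\right)}{210537}$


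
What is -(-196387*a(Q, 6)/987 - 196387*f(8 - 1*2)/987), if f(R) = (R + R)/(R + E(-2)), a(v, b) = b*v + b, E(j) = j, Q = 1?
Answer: 981935/329 ≈ 2984.6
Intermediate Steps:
a(v, b) = b + b*v
f(R) = 2*R/(-2 + R) (f(R) = (R + R)/(R - 2) = (2*R)/(-2 + R) = 2*R/(-2 + R))
-(-196387*a(Q, 6)/987 - 196387*f(8 - 1*2)/987) = -(-392774*(1 + 1)/329 - 392774*(8 - 1*2)/(987*(-2 + (8 - 1*2)))) = -(-785548/329 - 392774*(8 - 2)/(987*(-2 + (8 - 2)))) = -(-785548/329 - 785548/(329*(-2 + 6))) = -196387/(-987/(12 + 2*6/4)) = -196387/(-987/(12 + 2*6*(¼))) = -196387/(-987/(12 + 3)) = -196387/(-987/15) = -196387/((1/15)*(-987)) = -196387/(-329/5) = -196387*(-5/329) = 981935/329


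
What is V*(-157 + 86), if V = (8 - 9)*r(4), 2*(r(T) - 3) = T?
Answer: 355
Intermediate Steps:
r(T) = 3 + T/2
V = -5 (V = (8 - 9)*(3 + (½)*4) = -(3 + 2) = -1*5 = -5)
V*(-157 + 86) = -5*(-157 + 86) = -5*(-71) = 355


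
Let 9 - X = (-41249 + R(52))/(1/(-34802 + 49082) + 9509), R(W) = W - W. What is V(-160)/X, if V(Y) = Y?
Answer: -21726163360/1811132409 ≈ -11.996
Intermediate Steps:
R(W) = 0
X = 1811132409/135788521 (X = 9 - (-41249 + 0)/(1/(-34802 + 49082) + 9509) = 9 - (-41249)/(1/14280 + 9509) = 9 - (-41249)/135788521/14280 = 9 - (-41249)*14280/135788521 = 9 - 1*(-589035720/135788521) = 9 + 589035720/135788521 = 1811132409/135788521 ≈ 13.338)
V(-160)/X = -160/1811132409/135788521 = -160*135788521/1811132409 = -21726163360/1811132409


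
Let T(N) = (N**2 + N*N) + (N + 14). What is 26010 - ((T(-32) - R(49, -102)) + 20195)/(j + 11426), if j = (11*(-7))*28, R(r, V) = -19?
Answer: 120545228/4635 ≈ 26008.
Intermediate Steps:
T(N) = 14 + N + 2*N**2 (T(N) = (N**2 + N**2) + (14 + N) = 2*N**2 + (14 + N) = 14 + N + 2*N**2)
j = -2156 (j = -77*28 = -2156)
26010 - ((T(-32) - R(49, -102)) + 20195)/(j + 11426) = 26010 - (((14 - 32 + 2*(-32)**2) - 1*(-19)) + 20195)/(-2156 + 11426) = 26010 - (((14 - 32 + 2*1024) + 19) + 20195)/9270 = 26010 - (((14 - 32 + 2048) + 19) + 20195)/9270 = 26010 - ((2030 + 19) + 20195)/9270 = 26010 - (2049 + 20195)/9270 = 26010 - 22244/9270 = 26010 - 1*11122/4635 = 26010 - 11122/4635 = 120545228/4635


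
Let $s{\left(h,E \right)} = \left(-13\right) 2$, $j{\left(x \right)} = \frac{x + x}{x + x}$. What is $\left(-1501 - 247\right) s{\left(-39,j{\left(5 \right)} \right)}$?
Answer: $45448$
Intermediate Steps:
$j{\left(x \right)} = 1$ ($j{\left(x \right)} = \frac{2 x}{2 x} = 2 x \frac{1}{2 x} = 1$)
$s{\left(h,E \right)} = -26$
$\left(-1501 - 247\right) s{\left(-39,j{\left(5 \right)} \right)} = \left(-1501 - 247\right) \left(-26\right) = \left(-1748\right) \left(-26\right) = 45448$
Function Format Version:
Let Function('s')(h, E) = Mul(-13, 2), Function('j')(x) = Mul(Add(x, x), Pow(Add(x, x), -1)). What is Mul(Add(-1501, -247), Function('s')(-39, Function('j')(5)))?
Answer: 45448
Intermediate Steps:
Function('j')(x) = 1 (Function('j')(x) = Mul(Mul(2, x), Pow(Mul(2, x), -1)) = Mul(Mul(2, x), Mul(Rational(1, 2), Pow(x, -1))) = 1)
Function('s')(h, E) = -26
Mul(Add(-1501, -247), Function('s')(-39, Function('j')(5))) = Mul(Add(-1501, -247), -26) = Mul(-1748, -26) = 45448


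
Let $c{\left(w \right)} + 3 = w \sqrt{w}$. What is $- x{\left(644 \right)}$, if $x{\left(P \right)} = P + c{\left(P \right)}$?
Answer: $-641 - 1288 \sqrt{161} \approx -16984.0$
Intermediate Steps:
$c{\left(w \right)} = -3 + w^{\frac{3}{2}}$ ($c{\left(w \right)} = -3 + w \sqrt{w} = -3 + w^{\frac{3}{2}}$)
$x{\left(P \right)} = -3 + P + P^{\frac{3}{2}}$ ($x{\left(P \right)} = P + \left(-3 + P^{\frac{3}{2}}\right) = -3 + P + P^{\frac{3}{2}}$)
$- x{\left(644 \right)} = - (-3 + 644 + 644^{\frac{3}{2}}) = - (-3 + 644 + 1288 \sqrt{161}) = - (641 + 1288 \sqrt{161}) = -641 - 1288 \sqrt{161}$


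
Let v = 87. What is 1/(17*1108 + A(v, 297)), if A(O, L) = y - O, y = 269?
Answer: 1/19018 ≈ 5.2582e-5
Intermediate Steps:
A(O, L) = 269 - O
1/(17*1108 + A(v, 297)) = 1/(17*1108 + (269 - 1*87)) = 1/(18836 + (269 - 87)) = 1/(18836 + 182) = 1/19018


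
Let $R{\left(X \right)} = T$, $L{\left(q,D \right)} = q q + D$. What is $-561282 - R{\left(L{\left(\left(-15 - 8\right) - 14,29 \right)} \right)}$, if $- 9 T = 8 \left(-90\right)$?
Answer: $-561362$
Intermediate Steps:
$L{\left(q,D \right)} = D + q^{2}$ ($L{\left(q,D \right)} = q^{2} + D = D + q^{2}$)
$T = 80$ ($T = - \frac{8 \left(-90\right)}{9} = \left(- \frac{1}{9}\right) \left(-720\right) = 80$)
$R{\left(X \right)} = 80$
$-561282 - R{\left(L{\left(\left(-15 - 8\right) - 14,29 \right)} \right)} = -561282 - 80 = -561362$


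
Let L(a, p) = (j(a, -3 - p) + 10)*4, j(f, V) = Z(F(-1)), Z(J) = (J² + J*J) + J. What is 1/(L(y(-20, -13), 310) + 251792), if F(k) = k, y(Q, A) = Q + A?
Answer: 1/251836 ≈ 3.9708e-6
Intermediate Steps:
y(Q, A) = A + Q
Z(J) = J + 2*J² (Z(J) = (J² + J²) + J = 2*J² + J = J + 2*J²)
j(f, V) = 1 (j(f, V) = -(1 + 2*(-1)) = -(1 - 2) = -1*(-1) = 1)
L(a, p) = 44 (L(a, p) = (1 + 10)*4 = 11*4 = 44)
1/(L(y(-20, -13), 310) + 251792) = 1/(44 + 251792) = 1/251836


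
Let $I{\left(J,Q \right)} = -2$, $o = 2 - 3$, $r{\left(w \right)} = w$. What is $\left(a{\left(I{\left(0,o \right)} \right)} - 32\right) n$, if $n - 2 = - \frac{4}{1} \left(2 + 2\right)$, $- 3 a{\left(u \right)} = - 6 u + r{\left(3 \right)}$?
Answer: $518$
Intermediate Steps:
$o = -1$
$a{\left(u \right)} = -1 + 2 u$ ($a{\left(u \right)} = - \frac{- 6 u + 3}{3} = - \frac{3 - 6 u}{3} = -1 + 2 u$)
$n = -14$ ($n = 2 + - \frac{4}{1} \left(2 + 2\right) = 2 + \left(-4\right) 1 \cdot 4 = 2 - 16 = -14$)
$\left(a{\left(I{\left(0,o \right)} \right)} - 32\right) n = \left(\left(-1 + 2 \left(-2\right)\right) - 32\right) \left(-14\right) = \left(\left(-1 - 4\right) - 32\right) \left(-14\right) = \left(-5 - 32\right) \left(-14\right) = \left(-37\right) \left(-14\right) = 518$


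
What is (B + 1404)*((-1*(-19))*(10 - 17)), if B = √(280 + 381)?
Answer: -186732 - 133*√661 ≈ -1.9015e+5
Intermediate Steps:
B = √661 ≈ 25.710
(B + 1404)*((-1*(-19))*(10 - 17)) = (√661 + 1404)*((-1*(-19))*(10 - 17)) = (1404 + √661)*(19*(-7)) = (1404 + √661)*(-133) = -186732 - 133*√661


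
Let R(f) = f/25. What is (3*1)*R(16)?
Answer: 48/25 ≈ 1.9200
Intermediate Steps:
R(f) = f/25 (R(f) = f*(1/25) = f/25)
(3*1)*R(16) = (3*1)*((1/25)*16) = 3*(16/25) = 48/25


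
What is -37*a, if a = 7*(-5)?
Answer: 1295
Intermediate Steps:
a = -35
-37*a = -37*(-35) = 1295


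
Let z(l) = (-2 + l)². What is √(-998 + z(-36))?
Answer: √446 ≈ 21.119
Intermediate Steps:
√(-998 + z(-36)) = √(-998 + (-2 - 36)²) = √(-998 + (-38)²) = √(-998 + 1444) = √446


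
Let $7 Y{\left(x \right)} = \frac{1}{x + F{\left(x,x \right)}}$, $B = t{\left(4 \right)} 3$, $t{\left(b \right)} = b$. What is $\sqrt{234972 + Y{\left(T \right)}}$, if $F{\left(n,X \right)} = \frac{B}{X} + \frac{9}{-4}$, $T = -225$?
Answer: $\frac{4 \sqrt{3346157109899373}}{477337} \approx 484.74$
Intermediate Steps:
$B = 12$ ($B = 4 \cdot 3 = 12$)
$F{\left(n,X \right)} = - \frac{9}{4} + \frac{12}{X}$ ($F{\left(n,X \right)} = \frac{12}{X} + \frac{9}{-4} = \frac{12}{X} + 9 \left(- \frac{1}{4}\right) = \frac{12}{X} - \frac{9}{4} = - \frac{9}{4} + \frac{12}{X}$)
$Y{\left(x \right)} = \frac{1}{7 \left(- \frac{9}{4} + x + \frac{12}{x}\right)}$ ($Y{\left(x \right)} = \frac{1}{7 \left(x - \left(\frac{9}{4} - \frac{12}{x}\right)\right)} = \frac{1}{7 \left(- \frac{9}{4} + x + \frac{12}{x}\right)}$)
$\sqrt{234972 + Y{\left(T \right)}} = \sqrt{234972 + \frac{4}{7} \left(-225\right) \frac{1}{48 - 225 \left(-9 + 4 \left(-225\right)\right)}} = \sqrt{234972 + \frac{4}{7} \left(-225\right) \frac{1}{48 - 225 \left(-9 - 900\right)}} = \sqrt{234972 + \frac{4}{7} \left(-225\right) \frac{1}{48 - -204525}} = \sqrt{234972 + \frac{4}{7} \left(-225\right) \frac{1}{48 + 204525}} = \sqrt{234972 + \frac{4}{7} \left(-225\right) \frac{1}{204573}} = \sqrt{234972 - \frac{300}{477337}} = \sqrt{\frac{112160829264}{477337}} = \frac{4 \sqrt{3346157109899373}}{477337}$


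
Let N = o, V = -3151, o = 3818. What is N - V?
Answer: 6969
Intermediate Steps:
N = 3818
N - V = 3818 - 1*(-3151) = 3818 + 3151 = 6969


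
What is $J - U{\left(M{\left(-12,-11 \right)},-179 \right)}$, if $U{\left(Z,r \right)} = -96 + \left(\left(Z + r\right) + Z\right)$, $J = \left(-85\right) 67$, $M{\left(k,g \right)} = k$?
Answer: $-5396$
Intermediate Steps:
$J = -5695$
$U{\left(Z,r \right)} = -96 + r + 2 Z$ ($U{\left(Z,r \right)} = -96 + \left(r + 2 Z\right) = -96 + r + 2 Z$)
$J - U{\left(M{\left(-12,-11 \right)},-179 \right)} = -5695 - \left(-96 - 179 + 2 \left(-12\right)\right) = -5695 - \left(-96 - 179 - 24\right) = -5695 - -299 = -5695 + 299 = -5396$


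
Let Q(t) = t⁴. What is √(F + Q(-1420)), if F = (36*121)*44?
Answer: 4*√254116821979 ≈ 2.0164e+6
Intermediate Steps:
F = 191664 (F = 4356*44 = 191664)
√(F + Q(-1420)) = √(191664 + (-1420)⁴) = √(191664 + 4065868960000) = √4065869151664 = 4*√254116821979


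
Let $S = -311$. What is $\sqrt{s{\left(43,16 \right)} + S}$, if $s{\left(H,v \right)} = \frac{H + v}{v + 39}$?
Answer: $\frac{3 i \sqrt{104170}}{55} \approx 17.605 i$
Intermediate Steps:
$s{\left(H,v \right)} = \frac{H + v}{39 + v}$
$\sqrt{s{\left(43,16 \right)} + S} = \sqrt{\frac{43 + 16}{39 + 16} - 311} = \sqrt{\frac{1}{55} \cdot 59 - 311} = \sqrt{\frac{59}{55} - 311} = \sqrt{- \frac{17046}{55}} = \frac{3 i \sqrt{104170}}{55}$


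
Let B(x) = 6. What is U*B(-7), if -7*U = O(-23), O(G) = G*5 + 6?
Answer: 654/7 ≈ 93.429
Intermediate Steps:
O(G) = 6 + 5*G (O(G) = 5*G + 6 = 6 + 5*G)
U = 109/7 (U = -(6 + 5*(-23))/7 = -(6 - 115)/7 = -⅐*(-109) = 109/7 ≈ 15.571)
U*B(-7) = (109/7)*6 = 654/7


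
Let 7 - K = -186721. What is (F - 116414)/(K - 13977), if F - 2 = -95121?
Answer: -211533/172751 ≈ -1.2245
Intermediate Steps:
K = 186728 (K = 7 - 1*(-186721) = 7 + 186721 = 186728)
F = -95119 (F = 2 - 95121 = -95119)
(F - 116414)/(K - 13977) = (-95119 - 116414)/(186728 - 13977) = -211533/172751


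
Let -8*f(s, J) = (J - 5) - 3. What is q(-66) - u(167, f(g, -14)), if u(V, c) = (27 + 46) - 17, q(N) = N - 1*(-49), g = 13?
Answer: -73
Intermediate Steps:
q(N) = 49 + N (q(N) = N + 49 = 49 + N)
f(s, J) = 1 - J/8 (f(s, J) = -((J - 5) - 3)/8 = -((-5 + J) - 3)/8 = -(-8 + J)/8 = 1 - J/8)
u(V, c) = 56 (u(V, c) = 73 - 17 = 56)
q(-66) - u(167, f(g, -14)) = (49 - 66) - 1*56 = -17 - 56 = -73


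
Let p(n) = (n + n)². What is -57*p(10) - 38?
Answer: -22838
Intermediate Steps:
p(n) = 4*n² (p(n) = (2*n)² = 4*n²)
-57*p(10) - 38 = -228*10² - 38 = -228*100 - 38 = -57*400 - 38 = -22800 - 38 = -22838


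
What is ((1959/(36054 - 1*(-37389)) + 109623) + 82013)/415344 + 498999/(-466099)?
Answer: -61429017098515/100836417613488 ≈ -0.60919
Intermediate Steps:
((1959/(36054 - 1*(-37389)) + 109623) + 82013)/415344 + 498999/(-466099) = ((1959/(36054 + 37389) + 109623) + 82013)*(1/415344) + 498999*(-1/466099) = ((1959/73443 + 109623) + 82013)*(1/415344) - 10617/9917 = ((1959*(1/73443) + 109623) + 82013)*(1/415344) - 10617/9917 = ((653/24481 + 109623) + 82013)*(1/415344) - 10617/9917 = (2683681316/24481 + 82013)*(1/415344) - 10617/9917 = (4691441569/24481)*(1/415344) - 10617/9917 = 4691441569/10168036464 - 10617/9917 = -61429017098515/100836417613488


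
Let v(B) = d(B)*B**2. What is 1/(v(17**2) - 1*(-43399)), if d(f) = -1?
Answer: -1/40122 ≈ -2.4924e-5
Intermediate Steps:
v(B) = -B**2
1/(v(17**2) - 1*(-43399)) = 1/(-(17**2)**2 - 1*(-43399)) = 1/(-1*289**2 + 43399) = 1/(-1*83521 + 43399) = 1/(-83521 + 43399) = 1/(-40122) = -1/40122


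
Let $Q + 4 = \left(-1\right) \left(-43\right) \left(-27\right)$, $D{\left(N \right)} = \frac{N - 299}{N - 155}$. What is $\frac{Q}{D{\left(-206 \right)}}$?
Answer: $- \frac{84113}{101} \approx -832.8$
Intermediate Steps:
$D{\left(N \right)} = \frac{-299 + N}{-155 + N}$
$Q = -1165$ ($Q = -4 + \left(-1\right) \left(-43\right) \left(-27\right) = -4 + 43 \left(-27\right) = -4 - 1161 = -1165$)
$\frac{Q}{D{\left(-206 \right)}} = - \frac{1165}{\frac{1}{-155 - 206} \left(-299 - 206\right)} = - \frac{1165}{\frac{1}{-361} \left(-505\right)} = - \frac{1165}{\left(- \frac{1}{361}\right) \left(-505\right)} = - \frac{1165}{\frac{505}{361}} = \left(-1165\right) \frac{361}{505} = - \frac{84113}{101}$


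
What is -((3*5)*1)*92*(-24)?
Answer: 33120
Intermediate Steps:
-((3*5)*1)*92*(-24) = -(15*1)*92*(-24) = -15*92*(-24) = -1380*(-24) = -1*(-33120) = 33120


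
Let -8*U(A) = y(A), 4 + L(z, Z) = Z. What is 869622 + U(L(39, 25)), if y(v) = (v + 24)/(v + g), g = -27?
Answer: 13913967/16 ≈ 8.6962e+5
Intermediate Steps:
L(z, Z) = -4 + Z
y(v) = (24 + v)/(-27 + v) (y(v) = (v + 24)/(v - 27) = (24 + v)/(-27 + v))
U(A) = -(24 + A)/(8*(-27 + A))
869622 + U(L(39, 25)) = 869622 + (-24 - (-4 + 25))/(8*(-27 + (-4 + 25))) = 869622 + (-24 - 1*21)/(8*(-27 + 21)) = 869622 + (1/8)*(-24 - 21)/(-6) = 869622 + (1/8)*(-1/6)*(-45) = 869622 + 15/16 = 13913967/16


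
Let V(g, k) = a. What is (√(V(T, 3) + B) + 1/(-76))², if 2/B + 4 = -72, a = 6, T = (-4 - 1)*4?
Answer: 34505/5776 - √8626/1444 ≈ 5.9095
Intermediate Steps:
T = -20 (T = -5*4 = -20)
V(g, k) = 6
B = -1/38 (B = 2/(-4 - 72) = 2/(-76) = 2*(-1/76) = -1/38 ≈ -0.026316)
(√(V(T, 3) + B) + 1/(-76))² = (√(6 - 1/38) + 1/(-76))² = (√(227/38) - 1/76)² = (√8626/38 - 1/76)² = (-1/76 + √8626/38)²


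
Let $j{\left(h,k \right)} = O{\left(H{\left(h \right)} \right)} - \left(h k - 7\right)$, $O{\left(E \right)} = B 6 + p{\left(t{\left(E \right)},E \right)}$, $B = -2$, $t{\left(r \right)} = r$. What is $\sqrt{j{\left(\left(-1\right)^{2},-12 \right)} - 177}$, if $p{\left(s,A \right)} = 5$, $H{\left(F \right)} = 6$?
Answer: $i \sqrt{165} \approx 12.845 i$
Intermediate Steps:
$O{\left(E \right)} = -7$ ($O{\left(E \right)} = \left(-2\right) 6 + 5 = -12 + 5 = -7$)
$j{\left(h,k \right)} = - h k$ ($j{\left(h,k \right)} = -7 - \left(h k - 7\right) = -7 - \left(-7 + h k\right) = - h k$)
$\sqrt{j{\left(\left(-1\right)^{2},-12 \right)} - 177} = \sqrt{\left(-1\right) \left(-1\right)^{2} \left(-12\right) - 177} = \sqrt{\left(-1\right) 1 \left(-12\right) - 177} = \sqrt{12 - 177} = \sqrt{-165} = i \sqrt{165}$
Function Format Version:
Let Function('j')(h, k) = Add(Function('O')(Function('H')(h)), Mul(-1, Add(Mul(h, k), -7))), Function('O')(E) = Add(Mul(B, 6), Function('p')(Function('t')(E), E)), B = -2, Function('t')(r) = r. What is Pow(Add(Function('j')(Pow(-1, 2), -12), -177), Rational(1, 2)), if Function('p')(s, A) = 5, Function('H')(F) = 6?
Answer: Mul(I, Pow(165, Rational(1, 2))) ≈ Mul(12.845, I)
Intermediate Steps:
Function('O')(E) = -7 (Function('O')(E) = Add(Mul(-2, 6), 5) = Add(-12, 5) = -7)
Function('j')(h, k) = Mul(-1, h, k) (Function('j')(h, k) = Add(-7, Mul(-1, Add(Mul(h, k), -7))) = Add(-7, Mul(-1, Add(-7, Mul(h, k)))) = Add(-7, Add(7, Mul(-1, h, k))) = Mul(-1, h, k))
Pow(Add(Function('j')(Pow(-1, 2), -12), -177), Rational(1, 2)) = Pow(Add(Mul(-1, Pow(-1, 2), -12), -177), Rational(1, 2)) = Pow(Add(Mul(-1, 1, -12), -177), Rational(1, 2)) = Pow(Add(12, -177), Rational(1, 2)) = Pow(-165, Rational(1, 2)) = Mul(I, Pow(165, Rational(1, 2)))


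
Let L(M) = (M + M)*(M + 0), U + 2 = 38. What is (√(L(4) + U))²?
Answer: 68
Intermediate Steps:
U = 36 (U = -2 + 38 = 36)
L(M) = 2*M² (L(M) = (2*M)*M = 2*M²)
(√(L(4) + U))² = (√(2*4² + 36))² = (√(2*16 + 36))² = (√(32 + 36))² = (√68)² = (2*√17)² = 68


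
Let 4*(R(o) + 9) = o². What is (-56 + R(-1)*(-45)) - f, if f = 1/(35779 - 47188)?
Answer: 15413563/45636 ≈ 337.75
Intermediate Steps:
R(o) = -9 + o²/4
f = -1/11409 (f = 1/(-11409) = -1/11409 ≈ -8.7650e-5)
(-56 + R(-1)*(-45)) - f = (-56 + (-9 + (¼)*(-1)²)*(-45)) - 1*(-1/11409) = (-56 + (-9 + (¼)*1)*(-45)) + 1/11409 = (-56 + (-9 + ¼)*(-45)) + 1/11409 = (-56 - 35/4*(-45)) + 1/11409 = (-56 + 1575/4) + 1/11409 = 1351/4 + 1/11409 = 15413563/45636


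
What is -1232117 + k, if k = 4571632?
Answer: 3339515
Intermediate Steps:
-1232117 + k = -1232117 + 4571632 = 3339515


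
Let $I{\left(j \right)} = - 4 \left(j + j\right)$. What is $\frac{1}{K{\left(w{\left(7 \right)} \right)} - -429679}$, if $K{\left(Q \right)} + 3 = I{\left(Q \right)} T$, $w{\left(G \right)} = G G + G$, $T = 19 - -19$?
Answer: $\frac{1}{412652} \approx 2.4233 \cdot 10^{-6}$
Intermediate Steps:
$T = 38$ ($T = 19 + 19 = 38$)
$w{\left(G \right)} = G + G^{2}$ ($w{\left(G \right)} = G^{2} + G = G + G^{2}$)
$I{\left(j \right)} = - 8 j$ ($I{\left(j \right)} = - 4 \cdot 2 j = - 8 j$)
$K{\left(Q \right)} = -3 - 304 Q$ ($K{\left(Q \right)} = -3 + - 8 Q 38 = -3 - 304 Q$)
$\frac{1}{K{\left(w{\left(7 \right)} \right)} - -429679} = \frac{1}{\left(-3 - 304 \cdot 7 \left(1 + 7\right)\right) - -429679} = \frac{1}{\left(-3 - 304 \cdot 7 \cdot 8\right) + \left(-49 + 429728\right)} = \frac{1}{\left(-3 - 17024\right) + 429679} = \frac{1}{-17027 + 429679} = \frac{1}{412652}$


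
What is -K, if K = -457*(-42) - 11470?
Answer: -7724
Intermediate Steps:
K = 7724 (K = 19194 - 11470 = 7724)
-K = -1*7724 = -7724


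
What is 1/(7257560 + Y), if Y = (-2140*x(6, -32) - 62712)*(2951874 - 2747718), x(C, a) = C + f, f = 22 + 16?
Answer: -1/32019102472 ≈ -3.1231e-11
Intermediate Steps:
f = 38
x(C, a) = 38 + C (x(C, a) = C + 38 = 38 + C)
Y = -32026360032 (Y = (-2140*(38 + 6) - 62712)*(2951874 - 2747718) = (-2140*44 - 62712)*204156 = (-94160 - 62712)*204156 = -156872*204156 = -32026360032)
1/(7257560 + Y) = 1/(7257560 - 32026360032) = 1/(-32019102472) = -1/32019102472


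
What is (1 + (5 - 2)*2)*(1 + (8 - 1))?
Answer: 56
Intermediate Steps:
(1 + (5 - 2)*2)*(1 + (8 - 1)) = (1 + 3*2)*(1 + 7) = (1 + 6)*8 = 7*8 = 56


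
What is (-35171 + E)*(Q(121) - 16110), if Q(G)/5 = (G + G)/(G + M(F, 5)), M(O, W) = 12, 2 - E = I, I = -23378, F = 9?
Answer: 25249483220/133 ≈ 1.8985e+8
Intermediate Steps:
E = 23380 (E = 2 - 1*(-23378) = 2 + 23378 = 23380)
Q(G) = 10*G/(12 + G) (Q(G) = 5*((G + G)/(G + 12)) = 5*((2*G)/(12 + G)) = 5*(2*G/(12 + G)) = 10*G/(12 + G))
(-35171 + E)*(Q(121) - 16110) = (-35171 + 23380)*(10*121/(12 + 121) - 16110) = -11791*(10*121/133 - 16110) = -11791*(10*121*(1/133) - 16110) = -11791*(1210/133 - 16110) = -11791*(-2141420/133) = 25249483220/133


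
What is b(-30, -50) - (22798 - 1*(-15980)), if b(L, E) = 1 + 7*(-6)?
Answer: -38819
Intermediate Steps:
b(L, E) = -41 (b(L, E) = 1 - 42 = -41)
b(-30, -50) - (22798 - 1*(-15980)) = -41 - (22798 - 1*(-15980)) = -41 - (22798 + 15980) = -41 - 1*38778 = -41 - 38778 = -38819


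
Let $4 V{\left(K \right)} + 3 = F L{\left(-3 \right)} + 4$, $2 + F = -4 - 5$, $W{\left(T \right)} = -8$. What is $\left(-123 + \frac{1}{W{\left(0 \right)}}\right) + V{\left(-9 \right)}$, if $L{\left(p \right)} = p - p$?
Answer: $- \frac{983}{8} \approx -122.88$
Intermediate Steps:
$L{\left(p \right)} = 0$
$F = -11$ ($F = -2 - 9 = -11$)
$V{\left(K \right)} = \frac{1}{4}$ ($V{\left(K \right)} = - \frac{3}{4} + \frac{\left(-11\right) 0 + 4}{4} = - \frac{3}{4} + \frac{0 + 4}{4} = - \frac{3}{4} + \frac{1}{4} \cdot 4 = - \frac{3}{4} + 1 = \frac{1}{4}$)
$\left(-123 + \frac{1}{W{\left(0 \right)}}\right) + V{\left(-9 \right)} = \left(-123 + \frac{1}{-8}\right) + \frac{1}{4} = \left(-123 - \frac{1}{8}\right) + \frac{1}{4} = - \frac{985}{8} + \frac{1}{4} = - \frac{983}{8}$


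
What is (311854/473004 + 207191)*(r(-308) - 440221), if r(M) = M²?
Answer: -1880324651936757/26278 ≈ -7.1555e+10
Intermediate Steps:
(311854/473004 + 207191)*(r(-308) - 440221) = (311854/473004 + 207191)*((-308)² - 440221) = (311854*(1/473004) + 207191)*(94864 - 440221) = (155927/236502 + 207191)*(-345357) = (49001241809/236502)*(-345357) = -1880324651936757/26278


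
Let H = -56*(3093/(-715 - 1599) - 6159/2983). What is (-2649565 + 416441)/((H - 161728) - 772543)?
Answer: 7707250088044/3223821071041 ≈ 2.3907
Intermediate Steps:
H = 657393660/3451331 (H = -56*(3093/(-2314) - 6159*1/2983) = -56*(3093*(-1/2314) - 6159/2983) = -56*(-3093/2314 - 6159/2983) = -56*(-23478345/6902662) = 657393660/3451331 ≈ 190.48)
(-2649565 + 416441)/((H - 161728) - 772543) = (-2649565 + 416441)/((657393660/3451331 - 161728) - 772543) = -2233124/(-557519466308/3451331 - 772543) = -2233124/(-3223821071041/3451331) = -2233124*(-3451331/3223821071041) = 7707250088044/3223821071041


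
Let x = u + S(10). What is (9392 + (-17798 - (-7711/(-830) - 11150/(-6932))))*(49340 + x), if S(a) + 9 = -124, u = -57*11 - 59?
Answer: -293716612076844/719195 ≈ -4.0840e+8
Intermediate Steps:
u = -686 (u = -627 - 59 = -686)
S(a) = -133 (S(a) = -9 - 124 = -133)
x = -819 (x = -686 - 133 = -819)
(9392 + (-17798 - (-7711/(-830) - 11150/(-6932))))*(49340 + x) = (9392 + (-17798 - (-7711/(-830) - 11150/(-6932))))*(49340 - 819) = (9392 + (-17798 - (-7711*(-1/830) - 11150*(-1/6932))))*48521 = (9392 + (-17798 - (7711/830 + 5575/3466)))*48521 = (9392 + (-17798 - 1*7838394/719195))*48521 = (9392 + (-17798 - 7838394/719195))*48521 = (9392 - 12808071004/719195)*48521 = -6053391564/719195*48521 = -293716612076844/719195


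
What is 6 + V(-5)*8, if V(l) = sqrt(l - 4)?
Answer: 6 + 24*I ≈ 6.0 + 24.0*I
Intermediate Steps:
V(l) = sqrt(-4 + l)
6 + V(-5)*8 = 6 + sqrt(-4 - 5)*8 = 6 + sqrt(-9)*8 = 6 + (3*I)*8 = 6 + 24*I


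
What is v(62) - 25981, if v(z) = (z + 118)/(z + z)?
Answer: -805366/31 ≈ -25980.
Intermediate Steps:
v(z) = (118 + z)/(2*z) (v(z) = (118 + z)/((2*z)) = (118 + z)*(1/(2*z)) = (118 + z)/(2*z))
v(62) - 25981 = (½)*(118 + 62)/62 - 25981 = (½)*(1/62)*180 - 25981 = 45/31 - 25981 = -805366/31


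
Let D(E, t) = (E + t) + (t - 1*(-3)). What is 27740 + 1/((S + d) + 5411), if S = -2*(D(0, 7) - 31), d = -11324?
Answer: 163249899/5885 ≈ 27740.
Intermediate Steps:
D(E, t) = 3 + E + 2*t (D(E, t) = (E + t) + (t + 3) = (E + t) + (3 + t) = 3 + E + 2*t)
S = 28 (S = -2*((3 + 0 + 2*7) - 31) = -2*((3 + 0 + 14) - 31) = -2*(17 - 31) = -2*(-14) = 28)
27740 + 1/((S + d) + 5411) = 27740 + 1/((28 - 11324) + 5411) = 27740 + 1/(-11296 + 5411) = 27740 + 1/(-5885) = 27740 - 1/5885 = 163249899/5885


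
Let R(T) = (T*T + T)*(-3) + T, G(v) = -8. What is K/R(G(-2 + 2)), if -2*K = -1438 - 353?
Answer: -1791/352 ≈ -5.0881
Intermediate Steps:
R(T) = -3*T² - 2*T (R(T) = (T² + T)*(-3) + T = (T + T²)*(-3) + T = (-3*T - 3*T²) + T = -3*T² - 2*T)
K = 1791/2 (K = -(-1438 - 353)/2 = -½*(-1791) = 1791/2 ≈ 895.50)
K/R(G(-2 + 2)) = 1791/(2*((-1*(-8)*(2 + 3*(-8))))) = 1791/(2*((-1*(-8)*(2 - 24)))) = 1791/(2*((-1*(-8)*(-22)))) = (1791/2)/(-176) = (1791/2)*(-1/176) = -1791/352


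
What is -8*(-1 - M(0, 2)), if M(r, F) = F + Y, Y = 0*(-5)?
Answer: 24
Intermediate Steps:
Y = 0
M(r, F) = F (M(r, F) = F + 0 = F)
-8*(-1 - M(0, 2)) = -8*(-1 - 1*2) = -8*(-1 - 2) = -8*(-3) = 24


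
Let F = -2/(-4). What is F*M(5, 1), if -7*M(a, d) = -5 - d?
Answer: 3/7 ≈ 0.42857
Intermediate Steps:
F = ½ (F = -2*(-¼) = ½ ≈ 0.50000)
M(a, d) = 5/7 + d/7 (M(a, d) = -(-5 - d)/7 = 5/7 + d/7)
F*M(5, 1) = (5/7 + (⅐)*1)/2 = (5/7 + ⅐)/2 = (½)*(6/7) = 3/7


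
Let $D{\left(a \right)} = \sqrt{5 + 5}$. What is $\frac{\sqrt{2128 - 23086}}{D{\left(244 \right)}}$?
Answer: $\frac{i \sqrt{52395}}{5} \approx 45.78 i$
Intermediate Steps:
$D{\left(a \right)} = \sqrt{10}$
$\frac{\sqrt{2128 - 23086}}{D{\left(244 \right)}} = \frac{\sqrt{2128 - 23086}}{\sqrt{10}} = \sqrt{-20958} \frac{\sqrt{10}}{10} = i \sqrt{20958} \frac{\sqrt{10}}{10} = \frac{i \sqrt{52395}}{5}$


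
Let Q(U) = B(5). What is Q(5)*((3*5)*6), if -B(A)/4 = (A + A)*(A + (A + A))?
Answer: -54000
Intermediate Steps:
B(A) = -24*A² (B(A) = -4*(A + A)*(A + (A + A)) = -4*2*A*(A + 2*A) = -4*2*A*3*A = -24*A²)
Q(U) = -600 (Q(U) = -24*5² = -24*25 = -600)
Q(5)*((3*5)*6) = -600*3*5*6 = -9000*6 = -600*90 = -54000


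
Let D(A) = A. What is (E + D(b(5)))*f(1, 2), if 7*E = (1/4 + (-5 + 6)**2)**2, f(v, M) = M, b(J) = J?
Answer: 585/56 ≈ 10.446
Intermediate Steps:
E = 25/112 (E = (1/4 + (-5 + 6)**2)**2/7 = (1/4 + 1**2)**2/7 = (1/4 + 1)**2/7 = (5/4)**2/7 = (1/7)*(25/16) = 25/112 ≈ 0.22321)
(E + D(b(5)))*f(1, 2) = (25/112 + 5)*2 = (585/112)*2 = 585/56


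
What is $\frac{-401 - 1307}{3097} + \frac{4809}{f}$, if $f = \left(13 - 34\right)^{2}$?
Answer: $\frac{673345}{65037} \approx 10.353$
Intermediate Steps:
$f = 441$ ($f = \left(-21\right)^{2} = 441$)
$\frac{-401 - 1307}{3097} + \frac{4809}{f} = \frac{-401 - 1307}{3097} + \frac{4809}{441} = \left(-1708\right) \frac{1}{3097} + 4809 \cdot \frac{1}{441} = - \frac{1708}{3097} + \frac{229}{21} = \frac{673345}{65037}$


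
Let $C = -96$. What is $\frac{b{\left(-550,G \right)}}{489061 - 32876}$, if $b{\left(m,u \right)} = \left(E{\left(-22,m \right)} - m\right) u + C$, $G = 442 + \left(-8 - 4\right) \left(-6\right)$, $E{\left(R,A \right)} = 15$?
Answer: $\frac{290314}{456185} \approx 0.6364$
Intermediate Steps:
$G = 514$ ($G = 442 - -72 = 442 + 72 = 514$)
$b{\left(m,u \right)} = -96 + u \left(15 - m\right)$ ($b{\left(m,u \right)} = \left(15 - m\right) u - 96 = u \left(15 - m\right) - 96 = -96 + u \left(15 - m\right)$)
$\frac{b{\left(-550,G \right)}}{489061 - 32876} = \frac{-96 + 15 \cdot 514 - \left(-550\right) 514}{489061 - 32876} = \frac{-96 + 7710 + 282700}{489061 - 32876} = \frac{290314}{456185}$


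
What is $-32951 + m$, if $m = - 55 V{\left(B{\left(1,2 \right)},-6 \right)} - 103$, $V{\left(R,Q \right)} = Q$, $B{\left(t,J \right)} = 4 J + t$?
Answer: $-32724$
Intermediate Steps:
$B{\left(t,J \right)} = t + 4 J$
$m = 227$ ($m = \left(-55\right) \left(-6\right) - 103 = 330 - 103 = 227$)
$-32951 + m = -32951 + 227 = -32724$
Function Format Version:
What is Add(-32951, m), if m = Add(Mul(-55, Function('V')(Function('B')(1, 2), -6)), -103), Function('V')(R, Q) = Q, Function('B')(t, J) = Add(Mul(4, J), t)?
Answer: -32724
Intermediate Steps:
Function('B')(t, J) = Add(t, Mul(4, J))
m = 227 (m = Add(Mul(-55, -6), -103) = Add(330, -103) = 227)
Add(-32951, m) = Add(-32951, 227) = -32724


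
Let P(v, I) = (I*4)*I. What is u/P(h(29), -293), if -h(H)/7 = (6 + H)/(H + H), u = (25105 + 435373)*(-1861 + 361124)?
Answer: 82716353857/171698 ≈ 4.8176e+5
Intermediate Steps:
u = 165432707714 (u = 460478*359263 = 165432707714)
h(H) = -7*(6 + H)/(2*H) (h(H) = -7*(6 + H)/(H + H) = -7*(6 + H)/(2*H))
P(v, I) = 4*I² (P(v, I) = (4*I)*I = 4*I²)
u/P(h(29), -293) = 165432707714/((4*(-293)²)) = 165432707714/((4*85849)) = 165432707714/343396 = 165432707714*(1/343396) = 82716353857/171698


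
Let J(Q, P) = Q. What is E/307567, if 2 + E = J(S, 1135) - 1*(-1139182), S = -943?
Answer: 1138237/307567 ≈ 3.7008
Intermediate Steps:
E = 1138237 (E = -2 + (-943 - 1*(-1139182)) = -2 + (-943 + 1139182) = -2 + 1138239 = 1138237)
E/307567 = 1138237/307567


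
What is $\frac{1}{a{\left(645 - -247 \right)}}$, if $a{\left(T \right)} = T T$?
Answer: $\frac{1}{795664} \approx 1.2568 \cdot 10^{-6}$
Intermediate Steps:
$a{\left(T \right)} = T^{2}$
$\frac{1}{a{\left(645 - -247 \right)}} = \frac{1}{\left(645 - -247\right)^{2}} = \frac{1}{\left(645 + 247\right)^{2}} = \frac{1}{892^{2}} = \frac{1}{795664}$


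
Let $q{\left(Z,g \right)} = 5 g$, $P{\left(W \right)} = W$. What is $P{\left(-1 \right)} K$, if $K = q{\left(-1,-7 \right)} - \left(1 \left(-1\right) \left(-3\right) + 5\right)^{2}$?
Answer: $99$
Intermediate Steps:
$K = -99$ ($K = 5 \left(-7\right) - \left(1 \left(-1\right) \left(-3\right) + 5\right)^{2} = -35 - \left(\left(-1\right) \left(-3\right) + 5\right)^{2} = -35 - \left(3 + 5\right)^{2} = -35 - 8^{2} = -35 - 64 = -99$)
$P{\left(-1 \right)} K = \left(-1\right) \left(-99\right) = 99$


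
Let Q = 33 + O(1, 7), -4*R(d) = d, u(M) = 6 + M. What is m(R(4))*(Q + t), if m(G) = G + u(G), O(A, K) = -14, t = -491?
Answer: -1888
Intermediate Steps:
R(d) = -d/4
m(G) = 6 + 2*G (m(G) = G + (6 + G) = 6 + 2*G)
Q = 19 (Q = 33 - 14 = 19)
m(R(4))*(Q + t) = (6 + 2*(-¼*4))*(19 - 491) = (6 + 2*(-1))*(-472) = (6 - 2)*(-472) = 4*(-472) = -1888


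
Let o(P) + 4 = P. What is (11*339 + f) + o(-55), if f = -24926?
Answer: -21256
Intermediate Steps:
o(P) = -4 + P
(11*339 + f) + o(-55) = (11*339 - 24926) + (-4 - 55) = (3729 - 24926) - 59 = -21197 - 59 = -21256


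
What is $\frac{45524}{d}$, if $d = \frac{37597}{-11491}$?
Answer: $- \frac{523116284}{37597} \approx -13914.0$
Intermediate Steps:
$d = - \frac{37597}{11491}$ ($d = 37597 \left(- \frac{1}{11491}\right) = - \frac{37597}{11491} \approx -3.2719$)
$\frac{45524}{d} = \frac{45524}{- \frac{37597}{11491}} = 45524 \left(- \frac{11491}{37597}\right) = - \frac{523116284}{37597}$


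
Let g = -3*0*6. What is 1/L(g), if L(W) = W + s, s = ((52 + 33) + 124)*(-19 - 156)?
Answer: -1/36575 ≈ -2.7341e-5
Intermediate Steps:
g = 0 (g = 0*6 = 0)
s = -36575 (s = (85 + 124)*(-175) = 209*(-175) = -36575)
L(W) = -36575 + W (L(W) = W - 36575 = -36575 + W)
1/L(g) = 1/(-36575 + 0) = 1/(-36575) = -1/36575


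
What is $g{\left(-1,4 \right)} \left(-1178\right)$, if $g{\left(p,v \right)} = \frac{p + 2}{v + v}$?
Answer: $- \frac{589}{4} \approx -147.25$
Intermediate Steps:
$g{\left(p,v \right)} = \frac{2 + p}{2 v}$
$g{\left(-1,4 \right)} \left(-1178\right) = \frac{2 - 1}{2 \cdot 4} \left(-1178\right) = \frac{1}{2} \cdot \frac{1}{4} \cdot 1 \left(-1178\right) = \frac{1}{8} \left(-1178\right) = - \frac{589}{4}$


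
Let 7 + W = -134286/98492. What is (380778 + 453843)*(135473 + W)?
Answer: 5567833052979153/49246 ≈ 1.1306e+11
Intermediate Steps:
W = -411865/49246 (W = -7 - 134286/98492 = -7 - 134286*1/98492 = -7 - 67143/49246 = -411865/49246 ≈ -8.3634)
(380778 + 453843)*(135473 + W) = (380778 + 453843)*(135473 - 411865/49246) = 834621*(6671091493/49246) = 5567833052979153/49246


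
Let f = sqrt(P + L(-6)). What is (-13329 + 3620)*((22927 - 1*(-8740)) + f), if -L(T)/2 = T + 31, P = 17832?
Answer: -307454903 - 9709*sqrt(17782) ≈ -3.0875e+8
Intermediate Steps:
L(T) = -62 - 2*T (L(T) = -2*(T + 31) = -2*(31 + T) = -62 - 2*T)
f = sqrt(17782) (f = sqrt(17832 + (-62 - 2*(-6))) = sqrt(17832 + (-62 + 12)) = sqrt(17832 - 50) = sqrt(17782) ≈ 133.35)
(-13329 + 3620)*((22927 - 1*(-8740)) + f) = (-13329 + 3620)*((22927 - 1*(-8740)) + sqrt(17782)) = -9709*((22927 + 8740) + sqrt(17782)) = -9709*(31667 + sqrt(17782)) = -307454903 - 9709*sqrt(17782)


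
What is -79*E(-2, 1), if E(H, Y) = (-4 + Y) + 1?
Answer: 158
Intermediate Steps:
E(H, Y) = -3 + Y
-79*E(-2, 1) = -79*(-3 + 1) = -79*(-2) = 158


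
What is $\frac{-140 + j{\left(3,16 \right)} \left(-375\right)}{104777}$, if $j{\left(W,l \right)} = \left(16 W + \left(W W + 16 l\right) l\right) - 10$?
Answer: $- \frac{1604390}{104777} \approx -15.312$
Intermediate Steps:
$j{\left(W,l \right)} = -10 + 16 W + l \left(W^{2} + 16 l\right)$ ($j{\left(W,l \right)} = \left(16 W + \left(W^{2} + 16 l\right) l\right) - 10 = \left(16 W + l \left(W^{2} + 16 l\right)\right) - 10 = -10 + 16 W + l \left(W^{2} + 16 l\right)$)
$\frac{-140 + j{\left(3,16 \right)} \left(-375\right)}{104777} = \frac{-140 + \left(-10 + 16 \cdot 3 + 16 \cdot 16^{2} + 16 \cdot 3^{2}\right) \left(-375\right)}{104777} = \left(-140 + \left(-10 + 48 + 16 \cdot 256 + 16 \cdot 9\right) \left(-375\right)\right) \frac{1}{104777} = \left(-140 + \left(-10 + 48 + 4096 + 144\right) \left(-375\right)\right) \frac{1}{104777} = \left(-140 + 4278 \left(-375\right)\right) \frac{1}{104777} = \left(-140 - 1604250\right) \frac{1}{104777} = \left(-1604390\right) \frac{1}{104777} = - \frac{1604390}{104777}$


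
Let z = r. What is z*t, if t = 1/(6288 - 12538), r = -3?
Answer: 3/6250 ≈ 0.00048000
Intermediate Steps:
z = -3
t = -1/6250 (t = 1/(-6250) = -1/6250 ≈ -0.00016000)
z*t = -3*(-1/6250) = 3/6250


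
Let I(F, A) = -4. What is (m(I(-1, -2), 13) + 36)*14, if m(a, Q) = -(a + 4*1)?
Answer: 504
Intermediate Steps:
m(a, Q) = -4 - a (m(a, Q) = -(a + 4) = -(4 + a) = -4 - a)
(m(I(-1, -2), 13) + 36)*14 = ((-4 - 1*(-4)) + 36)*14 = ((-4 + 4) + 36)*14 = (0 + 36)*14 = 36*14 = 504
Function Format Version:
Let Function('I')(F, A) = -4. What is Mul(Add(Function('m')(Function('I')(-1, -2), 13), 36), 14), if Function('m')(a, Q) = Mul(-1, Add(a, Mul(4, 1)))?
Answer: 504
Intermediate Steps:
Function('m')(a, Q) = Add(-4, Mul(-1, a)) (Function('m')(a, Q) = Mul(-1, Add(a, 4)) = Mul(-1, Add(4, a)) = Add(-4, Mul(-1, a)))
Mul(Add(Function('m')(Function('I')(-1, -2), 13), 36), 14) = Mul(Add(Add(-4, Mul(-1, -4)), 36), 14) = Mul(Add(Add(-4, 4), 36), 14) = Mul(Add(0, 36), 14) = Mul(36, 14) = 504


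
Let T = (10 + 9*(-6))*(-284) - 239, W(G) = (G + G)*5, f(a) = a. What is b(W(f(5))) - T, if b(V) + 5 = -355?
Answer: -12617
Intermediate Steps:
W(G) = 10*G (W(G) = (2*G)*5 = 10*G)
b(V) = -360 (b(V) = -5 - 355 = -360)
T = 12257 (T = (10 - 54)*(-284) - 239 = -44*(-284) - 239 = 12496 - 239 = 12257)
b(W(f(5))) - T = -360 - 1*12257 = -360 - 12257 = -12617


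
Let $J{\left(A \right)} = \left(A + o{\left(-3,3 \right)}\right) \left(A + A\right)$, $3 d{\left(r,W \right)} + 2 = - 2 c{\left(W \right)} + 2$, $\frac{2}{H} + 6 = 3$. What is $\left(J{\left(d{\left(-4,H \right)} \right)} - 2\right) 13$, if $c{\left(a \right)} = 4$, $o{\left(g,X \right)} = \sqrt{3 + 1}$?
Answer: $\frac{182}{9} \approx 20.222$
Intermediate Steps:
$H = - \frac{2}{3}$ ($H = \frac{2}{-6 + 3} = \frac{2}{-3} = 2 \left(- \frac{1}{3}\right) = - \frac{2}{3} \approx -0.66667$)
$o{\left(g,X \right)} = 2$ ($o{\left(g,X \right)} = \sqrt{4} = 2$)
$d{\left(r,W \right)} = - \frac{8}{3}$ ($d{\left(r,W \right)} = - \frac{2}{3} + \frac{\left(-2\right) 4 + 2}{3} = - \frac{2}{3} + \frac{-8 + 2}{3} = - \frac{2}{3} + \frac{1}{3} \left(-6\right) = - \frac{2}{3} - 2 = - \frac{8}{3}$)
$J{\left(A \right)} = 2 A \left(2 + A\right)$ ($J{\left(A \right)} = \left(A + 2\right) \left(A + A\right) = \left(2 + A\right) 2 A = 2 A \left(2 + A\right)$)
$\left(J{\left(d{\left(-4,H \right)} \right)} - 2\right) 13 = \left(2 \left(- \frac{8}{3}\right) \left(2 - \frac{8}{3}\right) - 2\right) 13 = \left(2 \left(- \frac{8}{3}\right) \left(- \frac{2}{3}\right) - 2\right) 13 = \left(\frac{32}{9} - 2\right) 13 = \frac{14}{9} \cdot 13 = \frac{182}{9}$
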